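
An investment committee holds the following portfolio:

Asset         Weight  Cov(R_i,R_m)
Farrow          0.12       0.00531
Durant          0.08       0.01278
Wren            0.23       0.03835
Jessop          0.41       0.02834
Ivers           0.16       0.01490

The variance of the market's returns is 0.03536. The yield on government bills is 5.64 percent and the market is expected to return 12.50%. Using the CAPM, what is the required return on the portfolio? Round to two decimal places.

10.39%

β_Farrow = 0.00531 / 0.03536 = 0.1502
β_Durant = 0.01278 / 0.03536 = 0.3614
β_Wren = 0.03835 / 0.03536 = 1.0846
β_Jessop = 0.02834 / 0.03536 = 0.8015
β_Ivers = 0.01490 / 0.03536 = 0.4214
β_P = Σ w_i β_i = 0.12×0.1502 + 0.08×0.3614 + 0.23×1.0846 + 0.41×0.8015 + 0.16×0.4214 = 0.6924
MRP = 12.50% − 5.64% = 6.86%
E(R_P) = R_f + β_P × MRP = 5.64% + 0.6924 × 6.86% = 10.39%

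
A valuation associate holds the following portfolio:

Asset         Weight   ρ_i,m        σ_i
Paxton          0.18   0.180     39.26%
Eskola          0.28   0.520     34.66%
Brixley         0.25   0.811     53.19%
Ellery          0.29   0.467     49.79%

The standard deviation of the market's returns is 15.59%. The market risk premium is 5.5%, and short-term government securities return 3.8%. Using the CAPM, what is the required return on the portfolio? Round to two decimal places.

β_Paxton = 0.180 × 39.26% / 15.59% = 0.4533
β_Eskola = 0.520 × 34.66% / 15.59% = 1.1561
β_Brixley = 0.811 × 53.19% / 15.59% = 2.7670
β_Ellery = 0.467 × 49.79% / 15.59% = 1.4915
β_P = Σ w_i β_i = 0.18×0.4533 + 0.28×1.1561 + 0.25×2.7670 + 0.29×1.4915 = 1.5296
E(R_P) = R_f + β_P × MRP = 3.8% + 1.5296 × 5.5% = 12.21%

12.21%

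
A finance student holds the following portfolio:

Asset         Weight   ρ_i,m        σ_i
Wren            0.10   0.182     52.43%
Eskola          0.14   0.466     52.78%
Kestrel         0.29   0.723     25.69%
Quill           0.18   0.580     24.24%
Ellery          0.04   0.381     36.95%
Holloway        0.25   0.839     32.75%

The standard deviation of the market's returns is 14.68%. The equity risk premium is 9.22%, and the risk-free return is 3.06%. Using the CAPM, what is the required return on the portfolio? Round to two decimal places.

β_Wren = 0.182 × 52.43% / 14.68% = 0.6500
β_Eskola = 0.466 × 52.78% / 14.68% = 1.6754
β_Kestrel = 0.723 × 25.69% / 14.68% = 1.2653
β_Quill = 0.580 × 24.24% / 14.68% = 0.9577
β_Ellery = 0.381 × 36.95% / 14.68% = 0.9590
β_Holloway = 0.839 × 32.75% / 14.68% = 1.8717
β_P = Σ w_i β_i = 0.10×0.6500 + 0.14×1.6754 + 0.29×1.2653 + 0.18×0.9577 + 0.04×0.9590 + 0.25×1.8717 = 1.3452
E(R_P) = R_f + β_P × MRP = 3.06% + 1.3452 × 9.22% = 15.46%

15.46%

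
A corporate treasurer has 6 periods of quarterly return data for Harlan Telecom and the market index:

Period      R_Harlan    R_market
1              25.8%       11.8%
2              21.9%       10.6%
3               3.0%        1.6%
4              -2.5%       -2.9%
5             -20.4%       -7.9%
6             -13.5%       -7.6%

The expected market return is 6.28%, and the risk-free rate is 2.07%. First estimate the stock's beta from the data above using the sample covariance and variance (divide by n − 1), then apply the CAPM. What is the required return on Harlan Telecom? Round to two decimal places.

Mean R_i = (25.8 + 21.9 + 3.0 − 2.5 − 20.4 − 13.5) / 6 = 2.3833%
Mean R_m = (11.8 + 10.6 + 1.6 − 2.9 − 7.9 − 7.6) / 6 = 0.9333%
Σ(R_i − R̄_i)(R_m − R̄_m) = 799.0433  ⇒  Cov = 799.0433 / 5 = 159.8087
Σ(R_m − R̄_m)² = 377.5133  ⇒  Var(R_m) = 377.5133 / 5 = 75.5027
β = Cov / Var(R_m) = 159.8087 / 75.5027 = 2.1166
MRP = 6.28% − 2.07% = 4.21%
E(R) = R_f + β × MRP = 2.07% + 2.1166 × 4.21% = 10.98%

10.98%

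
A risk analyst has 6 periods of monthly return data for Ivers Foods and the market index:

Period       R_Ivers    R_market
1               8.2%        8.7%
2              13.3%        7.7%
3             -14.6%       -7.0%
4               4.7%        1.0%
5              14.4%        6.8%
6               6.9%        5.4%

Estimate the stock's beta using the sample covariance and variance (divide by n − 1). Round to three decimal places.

Mean R_i = (8.2 + 13.3 − 14.6 + 4.7 + 14.4 + 6.9) / 6 = 5.4833%
Mean R_m = (8.7 + 7.7 − 7.0 + 1.0 + 6.8 + 5.4) / 6 = 3.7667%
Σ(R_i − R̄_i)(R_m − R̄_m) = 291.9067  ⇒  Cov = 291.9067 / 5 = 58.3813
Σ(R_m − R̄_m)² = 175.2533  ⇒  Var(R_m) = 175.2533 / 5 = 35.0507
β = Cov / Var(R_m) = 58.3813 / 35.0507 = 1.6656

1.666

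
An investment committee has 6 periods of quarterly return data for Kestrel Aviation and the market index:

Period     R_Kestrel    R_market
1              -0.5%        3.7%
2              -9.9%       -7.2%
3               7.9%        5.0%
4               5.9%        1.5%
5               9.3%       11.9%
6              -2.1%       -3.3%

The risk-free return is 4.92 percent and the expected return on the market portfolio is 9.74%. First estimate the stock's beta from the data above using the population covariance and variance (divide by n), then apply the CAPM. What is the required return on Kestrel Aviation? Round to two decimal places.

9.57%

Mean R_i = (-0.5 − 9.9 + 7.9 + 5.9 + 9.3 − 2.1) / 6 = 1.7667%
Mean R_m = (3.7 − 7.2 + 5.0 + 1.5 + 11.9 − 3.3) / 6 = 1.9333%
Σ(R_i − R̄_i)(R_m − R̄_m) = 214.8867  ⇒  Cov = 214.8867 / 6 = 35.8145
Σ(R_m − R̄_m)² = 222.8533  ⇒  Var(R_m) = 222.8533 / 6 = 37.1422
β = Cov / Var(R_m) = 35.8145 / 37.1422 = 0.9643
MRP = 9.74% − 4.92% = 4.82%
E(R) = R_f + β × MRP = 4.92% + 0.9643 × 4.82% = 9.57%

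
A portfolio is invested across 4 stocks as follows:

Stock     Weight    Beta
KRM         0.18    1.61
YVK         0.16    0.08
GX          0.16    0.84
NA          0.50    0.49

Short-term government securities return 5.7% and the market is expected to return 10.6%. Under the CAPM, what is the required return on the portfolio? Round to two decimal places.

9.04%

β_P = Σ w_i β_i = 0.18×1.61 + 0.16×0.08 + 0.16×0.84 + 0.50×0.49 = 0.6820
MRP = 10.6% − 5.7% = 4.90%
E(R_P) = R_f + β_P × MRP = 5.7% + 0.6820 × 4.9% = 9.04%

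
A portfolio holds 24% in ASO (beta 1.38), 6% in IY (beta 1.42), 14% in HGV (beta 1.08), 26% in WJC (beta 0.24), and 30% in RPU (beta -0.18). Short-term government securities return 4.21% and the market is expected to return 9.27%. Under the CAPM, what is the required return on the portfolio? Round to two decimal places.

β_P = Σ w_i β_i = 0.24×1.38 + 0.06×1.42 + 0.14×1.08 + 0.26×0.24 + 0.30×-0.18 = 0.5760
MRP = 9.27% − 4.21% = 5.06%
E(R_P) = R_f + β_P × MRP = 4.21% + 0.5760 × 5.06% = 7.12%

7.12%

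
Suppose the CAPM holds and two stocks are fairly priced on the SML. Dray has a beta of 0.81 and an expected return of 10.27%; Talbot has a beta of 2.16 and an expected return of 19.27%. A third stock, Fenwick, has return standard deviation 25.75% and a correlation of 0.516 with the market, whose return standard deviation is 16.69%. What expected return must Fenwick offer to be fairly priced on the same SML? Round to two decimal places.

10.18%

MRP = (19.27% − 10.27%) / (2.16 − 0.81) = 6.6667%
R_f = 10.27% − 0.81 × 6.6667% = 4.8700%
β_Fenwick = ρ·σ_i/σ_m = 0.516 × 25.75 / 16.69 = 0.7961
E(R_Fenwick) = R_f + β × MRP = 4.8700% + 0.7961 × 6.6667% = 10.18%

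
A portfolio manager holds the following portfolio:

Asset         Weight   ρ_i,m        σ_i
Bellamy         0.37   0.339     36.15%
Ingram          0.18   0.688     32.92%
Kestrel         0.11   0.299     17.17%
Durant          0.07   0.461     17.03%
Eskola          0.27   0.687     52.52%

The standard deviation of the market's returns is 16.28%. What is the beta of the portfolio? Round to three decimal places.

β_Bellamy = 0.339 × 36.15% / 16.28% = 0.7528
β_Ingram = 0.688 × 32.92% / 16.28% = 1.3912
β_Kestrel = 0.299 × 17.17% / 16.28% = 0.3153
β_Durant = 0.461 × 17.03% / 16.28% = 0.4822
β_Eskola = 0.687 × 52.52% / 16.28% = 2.2163
β_P = Σ w_i β_i = 0.37×0.7528 + 0.18×1.3912 + 0.11×0.3153 + 0.07×0.4822 + 0.27×2.2163 = 1.1958

1.196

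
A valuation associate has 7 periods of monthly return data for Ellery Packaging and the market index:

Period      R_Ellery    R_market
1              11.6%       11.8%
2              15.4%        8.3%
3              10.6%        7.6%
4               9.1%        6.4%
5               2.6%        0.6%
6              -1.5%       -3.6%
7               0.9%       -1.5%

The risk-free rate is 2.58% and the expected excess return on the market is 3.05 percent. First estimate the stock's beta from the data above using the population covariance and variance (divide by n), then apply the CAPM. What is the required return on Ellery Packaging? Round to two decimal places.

5.72%

Mean R_i = (11.6 + 15.4 + 10.6 + 9.1 + 2.6 − 1.5 + 0.9) / 7 = 6.9571%
Mean R_m = (11.8 + 8.3 + 7.6 + 6.4 + 0.6 − 3.6 − 1.5) / 7 = 4.2286%
Σ(R_i − R̄_i)(R_m − R̄_m) = 203.1786  ⇒  Cov = 203.1786 / 7 = 29.0255
Σ(R_m − R̄_m)² = 197.2543  ⇒  Var(R_m) = 197.2543 / 7 = 28.1792
β = Cov / Var(R_m) = 29.0255 / 28.1792 = 1.0300
E(R) = R_f + β × MRP = 2.58% + 1.0300 × 3.05% = 5.72%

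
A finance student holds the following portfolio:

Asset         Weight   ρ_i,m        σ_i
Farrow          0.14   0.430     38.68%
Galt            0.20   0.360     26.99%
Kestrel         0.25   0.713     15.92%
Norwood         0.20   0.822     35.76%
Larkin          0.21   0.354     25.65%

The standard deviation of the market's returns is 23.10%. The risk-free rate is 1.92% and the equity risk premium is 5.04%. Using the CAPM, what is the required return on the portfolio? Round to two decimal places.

5.17%

β_Farrow = 0.430 × 38.68% / 23.10% = 0.7200
β_Galt = 0.360 × 26.99% / 23.10% = 0.4206
β_Kestrel = 0.713 × 15.92% / 23.10% = 0.4914
β_Norwood = 0.822 × 35.76% / 23.10% = 1.2725
β_Larkin = 0.354 × 25.65% / 23.10% = 0.3931
β_P = Σ w_i β_i = 0.14×0.7200 + 0.20×0.4206 + 0.25×0.4914 + 0.20×1.2725 + 0.21×0.3931 = 0.6448
E(R_P) = R_f + β_P × MRP = 1.92% + 0.6448 × 5.04% = 5.17%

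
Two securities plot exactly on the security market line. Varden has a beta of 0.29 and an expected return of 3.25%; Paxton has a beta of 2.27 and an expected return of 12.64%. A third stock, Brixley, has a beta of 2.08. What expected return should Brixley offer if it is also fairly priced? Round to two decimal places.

11.74%

MRP (SML slope) = (12.64% − 3.25%) / (2.27 − 0.29) = 9.39% / 1.98 = 4.7424%
R_f (intercept) = 3.25% − 0.29 × 4.7424% = 1.8747%
E(R_Brixley) = R_f + β × MRP = 1.8747% + 2.08 × 4.7424% = 11.74%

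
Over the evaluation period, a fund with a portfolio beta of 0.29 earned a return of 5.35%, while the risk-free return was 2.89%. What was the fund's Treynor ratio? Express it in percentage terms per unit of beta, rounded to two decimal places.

Treynor = (R_P − R_f) / β_P = (5.35% − 2.89%) / 0.2900 = 2.46% / 0.2900 = 8.48%

8.48%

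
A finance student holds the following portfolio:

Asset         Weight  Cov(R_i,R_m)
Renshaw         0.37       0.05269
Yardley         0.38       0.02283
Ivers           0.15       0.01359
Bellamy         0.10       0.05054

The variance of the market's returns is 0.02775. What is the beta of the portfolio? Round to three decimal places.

β_Renshaw = 0.05269 / 0.02775 = 1.8987
β_Yardley = 0.02283 / 0.02775 = 0.8227
β_Ivers = 0.01359 / 0.02775 = 0.4897
β_Bellamy = 0.05054 / 0.02775 = 1.8213
β_P = Σ w_i β_i = 0.37×1.8987 + 0.38×0.8227 + 0.15×0.4897 + 0.10×1.8213 = 1.2707

1.271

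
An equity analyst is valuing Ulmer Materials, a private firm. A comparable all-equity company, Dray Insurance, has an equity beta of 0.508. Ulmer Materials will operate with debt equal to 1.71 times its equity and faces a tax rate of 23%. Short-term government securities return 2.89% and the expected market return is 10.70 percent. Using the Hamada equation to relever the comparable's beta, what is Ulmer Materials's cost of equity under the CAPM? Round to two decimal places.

12.08%

β_L = β_U × [1 + (1 − t)(D/E)] = 0.508 × [1 + (1 − 0.23) × 1.71]
    = 0.508 × [1 + 0.77 × 1.71] = 0.508 × 2.3167 = 1.1769
MRP = 10.70% − 2.89% = 7.81%
E(R) = R_f + β_L × MRP = 2.89% + 1.1769 × 7.81% = 12.08%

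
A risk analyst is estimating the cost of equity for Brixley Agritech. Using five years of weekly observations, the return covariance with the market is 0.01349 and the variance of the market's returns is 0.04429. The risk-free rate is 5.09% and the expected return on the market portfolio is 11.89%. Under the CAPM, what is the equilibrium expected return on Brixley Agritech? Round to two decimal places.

β = Cov(R_i, R_m) / Var(R_m) = 0.01349 / 0.04429 = 0.3046
MRP = 11.89% − 5.09% = 6.80%
E(R) = R_f + β × MRP = 5.09% + 0.3046 × 6.80% = 7.16%

7.16%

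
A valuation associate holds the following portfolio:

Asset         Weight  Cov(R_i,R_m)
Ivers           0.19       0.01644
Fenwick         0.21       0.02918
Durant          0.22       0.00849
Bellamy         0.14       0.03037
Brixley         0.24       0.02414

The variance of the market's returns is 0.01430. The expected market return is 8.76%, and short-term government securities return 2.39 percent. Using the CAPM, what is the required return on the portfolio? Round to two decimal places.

β_Ivers = 0.01644 / 0.01430 = 1.1497
β_Fenwick = 0.02918 / 0.01430 = 2.0406
β_Durant = 0.00849 / 0.01430 = 0.5937
β_Bellamy = 0.03037 / 0.01430 = 2.1238
β_Brixley = 0.02414 / 0.01430 = 1.6881
β_P = Σ w_i β_i = 0.19×1.1497 + 0.21×2.0406 + 0.22×0.5937 + 0.14×2.1238 + 0.24×1.6881 = 1.4801
MRP = 8.76% − 2.39% = 6.37%
E(R_P) = R_f + β_P × MRP = 2.39% + 1.4801 × 6.37% = 11.82%

11.82%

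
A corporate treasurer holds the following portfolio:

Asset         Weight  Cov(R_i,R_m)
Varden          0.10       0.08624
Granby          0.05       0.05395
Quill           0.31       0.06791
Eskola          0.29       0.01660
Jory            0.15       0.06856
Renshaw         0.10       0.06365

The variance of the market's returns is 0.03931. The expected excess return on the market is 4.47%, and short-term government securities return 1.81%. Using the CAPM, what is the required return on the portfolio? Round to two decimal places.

β_Varden = 0.08624 / 0.03931 = 2.1938
β_Granby = 0.05395 / 0.03931 = 1.3724
β_Quill = 0.06791 / 0.03931 = 1.7276
β_Eskola = 0.01660 / 0.03931 = 0.4223
β_Jory = 0.06856 / 0.03931 = 1.7441
β_Renshaw = 0.06365 / 0.03931 = 1.6192
β_P = Σ w_i β_i = 0.10×2.1938 + 0.05×1.3724 + 0.31×1.7276 + 0.29×0.4223 + 0.15×1.7441 + 0.10×1.6192 = 1.3696
E(R_P) = R_f + β_P × MRP = 1.81% + 1.3696 × 4.47% = 7.93%

7.93%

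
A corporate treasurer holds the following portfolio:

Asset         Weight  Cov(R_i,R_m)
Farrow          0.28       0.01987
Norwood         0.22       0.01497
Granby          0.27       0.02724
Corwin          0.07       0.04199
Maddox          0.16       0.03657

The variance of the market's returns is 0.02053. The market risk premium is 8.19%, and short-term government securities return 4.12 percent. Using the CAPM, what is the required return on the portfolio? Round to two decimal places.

14.09%

β_Farrow = 0.01987 / 0.02053 = 0.9679
β_Norwood = 0.01497 / 0.02053 = 0.7292
β_Granby = 0.02724 / 0.02053 = 1.3268
β_Corwin = 0.04199 / 0.02053 = 2.0453
β_Maddox = 0.03657 / 0.02053 = 1.7813
β_P = Σ w_i β_i = 0.28×0.9679 + 0.22×0.7292 + 0.27×1.3268 + 0.07×2.0453 + 0.16×1.7813 = 1.2179
E(R_P) = R_f + β_P × MRP = 4.12% + 1.2179 × 8.19% = 14.09%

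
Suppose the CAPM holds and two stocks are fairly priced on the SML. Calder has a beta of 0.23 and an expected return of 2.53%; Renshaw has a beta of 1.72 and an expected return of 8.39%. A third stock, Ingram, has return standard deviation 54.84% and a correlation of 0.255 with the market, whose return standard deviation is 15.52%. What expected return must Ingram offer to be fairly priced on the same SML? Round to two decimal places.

5.17%

MRP = (8.39% − 2.53%) / (1.72 − 0.23) = 3.9329%
R_f = 2.53% − 0.23 × 3.9329% = 1.6254%
β_Ingram = ρ·σ_i/σ_m = 0.255 × 54.84 / 15.52 = 0.9010
E(R_Ingram) = R_f + β × MRP = 1.6254% + 0.9010 × 3.9329% = 5.17%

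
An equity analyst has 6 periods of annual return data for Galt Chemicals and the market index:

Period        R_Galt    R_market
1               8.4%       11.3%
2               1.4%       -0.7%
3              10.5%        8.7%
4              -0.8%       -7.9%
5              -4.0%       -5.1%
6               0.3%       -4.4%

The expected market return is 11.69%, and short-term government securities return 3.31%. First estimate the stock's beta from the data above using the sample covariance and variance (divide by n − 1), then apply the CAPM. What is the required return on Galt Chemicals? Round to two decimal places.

Mean R_i = (8.4 + 1.4 + 10.5 − 0.8 − 4.0 + 0.3) / 6 = 2.6333%
Mean R_m = (11.3 − 0.7 + 8.7 − 7.9 − 5.1 − 4.4) / 6 = 0.3167%
Σ(R_i − R̄_i)(R_m − R̄_m) = 205.6867  ⇒  Cov = 205.6867 / 5 = 41.1373
Σ(R_m − R̄_m)² = 311.0483  ⇒  Var(R_m) = 311.0483 / 5 = 62.2097
β = Cov / Var(R_m) = 41.1373 / 62.2097 = 0.6613
MRP = 11.69% − 3.31% = 8.38%
E(R) = R_f + β × MRP = 3.31% + 0.6613 × 8.38% = 8.85%

8.85%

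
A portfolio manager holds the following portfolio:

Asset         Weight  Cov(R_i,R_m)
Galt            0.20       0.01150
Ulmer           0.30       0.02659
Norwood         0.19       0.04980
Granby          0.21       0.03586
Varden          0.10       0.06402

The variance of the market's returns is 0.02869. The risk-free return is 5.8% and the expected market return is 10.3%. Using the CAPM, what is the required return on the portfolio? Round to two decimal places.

11.08%

β_Galt = 0.01150 / 0.02869 = 0.4008
β_Ulmer = 0.02659 / 0.02869 = 0.9268
β_Norwood = 0.04980 / 0.02869 = 1.7358
β_Granby = 0.03586 / 0.02869 = 1.2499
β_Varden = 0.06402 / 0.02869 = 2.2314
β_P = Σ w_i β_i = 0.20×0.4008 + 0.30×0.9268 + 0.19×1.7358 + 0.21×1.2499 + 0.10×2.2314 = 1.1736
MRP = 10.3% − 5.8% = 4.50%
E(R_P) = R_f + β_P × MRP = 5.8% + 1.1736 × 4.5% = 11.08%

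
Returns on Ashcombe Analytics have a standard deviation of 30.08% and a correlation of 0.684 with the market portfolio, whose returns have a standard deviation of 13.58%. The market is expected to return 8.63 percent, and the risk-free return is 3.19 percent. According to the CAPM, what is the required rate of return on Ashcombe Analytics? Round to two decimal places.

11.43%

β = ρ × σ_i / σ_m = 0.684 × 30.08% / 13.58% = 1.5151
MRP = 8.63% − 3.19% = 5.44%
E(R) = 3.19% + 1.5151 × 5.44% = 11.43%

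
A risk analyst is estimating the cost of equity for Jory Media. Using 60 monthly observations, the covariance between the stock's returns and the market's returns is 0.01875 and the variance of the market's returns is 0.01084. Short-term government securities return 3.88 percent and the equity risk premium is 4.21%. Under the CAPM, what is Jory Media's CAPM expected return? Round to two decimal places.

β = Cov(R_i, R_m) / Var(R_m) = 0.01875 / 0.01084 = 1.7297
E(R) = R_f + β × MRP = 3.88% + 1.7297 × 4.21% = 11.16%

11.16%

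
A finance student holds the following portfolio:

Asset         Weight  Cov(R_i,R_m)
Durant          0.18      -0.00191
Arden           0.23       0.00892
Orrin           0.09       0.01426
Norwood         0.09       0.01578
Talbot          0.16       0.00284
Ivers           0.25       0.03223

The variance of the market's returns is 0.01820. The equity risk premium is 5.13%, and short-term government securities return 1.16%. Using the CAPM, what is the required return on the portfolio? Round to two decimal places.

4.80%

β_Durant = -0.00191 / 0.01820 = -0.1049
β_Arden = 0.00892 / 0.01820 = 0.4901
β_Orrin = 0.01426 / 0.01820 = 0.7835
β_Norwood = 0.01578 / 0.01820 = 0.8670
β_Talbot = 0.00284 / 0.01820 = 0.1560
β_Ivers = 0.03223 / 0.01820 = 1.7709
β_P = Σ w_i β_i = 0.18×-0.1049 + 0.23×0.4901 + 0.09×0.7835 + 0.09×0.8670 + 0.16×0.1560 + 0.25×1.7709 = 0.7101
E(R_P) = R_f + β_P × MRP = 1.16% + 0.7101 × 5.13% = 4.80%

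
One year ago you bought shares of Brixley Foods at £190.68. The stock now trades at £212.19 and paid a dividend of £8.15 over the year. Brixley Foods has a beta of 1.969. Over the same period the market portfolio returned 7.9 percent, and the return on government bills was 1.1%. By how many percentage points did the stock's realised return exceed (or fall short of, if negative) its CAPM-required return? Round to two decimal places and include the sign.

Realised HPR = (P1 + D1 − P0) / P0 = (212.19 + 8.15 − 190.68) / 190.68 = 29.66 / 190.68 = 15.5549%
MRP = 7.9% − 1.1% = 6.80%
CAPM required = R_f + β·MRP = 1.1% + 1.969 × 6.8% = 14.4892%
α = realised − required = 15.5549% − 14.4892% = +1.07%

+1.07%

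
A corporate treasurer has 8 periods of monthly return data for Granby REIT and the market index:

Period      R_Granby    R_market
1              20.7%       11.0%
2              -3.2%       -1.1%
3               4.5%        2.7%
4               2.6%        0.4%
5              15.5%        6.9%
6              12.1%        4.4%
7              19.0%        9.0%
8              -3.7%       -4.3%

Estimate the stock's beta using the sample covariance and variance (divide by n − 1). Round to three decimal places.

Mean R_i = (20.7 − 3.2 + 4.5 + 2.6 + 15.5 + 12.1 + 19.0 − 3.7) / 8 = 8.4375%
Mean R_m = (11.0 − 1.1 + 2.7 + 0.4 + 6.9 + 4.4 + 9.0 − 4.3) / 8 = 3.6250%
Σ(R_i − R̄_i)(R_m − R̄_m) = 346.8225  ⇒  Cov = 346.8225 / 7 = 49.5461
Σ(R_m − R̄_m)² = 190.9950  ⇒  Var(R_m) = 190.9950 / 7 = 27.2850
β = Cov / Var(R_m) = 49.5461 / 27.2850 = 1.8159

1.816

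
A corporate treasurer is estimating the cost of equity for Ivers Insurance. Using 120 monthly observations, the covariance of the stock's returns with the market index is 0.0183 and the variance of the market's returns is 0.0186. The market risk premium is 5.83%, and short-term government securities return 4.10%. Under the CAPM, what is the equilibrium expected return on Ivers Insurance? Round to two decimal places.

9.84%

β = Cov(R_i, R_m) / Var(R_m) = 0.0183 / 0.0186 = 0.9839
E(R) = R_f + β × MRP = 4.10% + 0.9839 × 5.83% = 9.84%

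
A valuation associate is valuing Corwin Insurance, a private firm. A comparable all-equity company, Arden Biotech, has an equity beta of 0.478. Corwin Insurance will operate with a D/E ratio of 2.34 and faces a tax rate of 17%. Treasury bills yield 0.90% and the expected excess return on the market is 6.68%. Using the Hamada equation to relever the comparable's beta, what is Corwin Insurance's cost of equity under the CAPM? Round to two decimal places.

β_L = β_U × [1 + (1 − t)(D/E)] = 0.478 × [1 + (1 − 0.17) × 2.34]
    = 0.478 × [1 + 0.83 × 2.34] = 0.478 × 2.9422 = 1.4064
E(R) = R_f + β_L × MRP = 0.90% + 1.4064 × 6.68% = 10.29%

10.29%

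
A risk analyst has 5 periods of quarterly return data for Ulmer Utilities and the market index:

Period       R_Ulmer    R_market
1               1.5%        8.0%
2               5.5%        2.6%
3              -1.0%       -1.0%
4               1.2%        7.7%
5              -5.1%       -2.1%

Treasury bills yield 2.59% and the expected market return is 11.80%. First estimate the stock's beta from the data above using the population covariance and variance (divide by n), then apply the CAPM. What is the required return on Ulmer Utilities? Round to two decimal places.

6.81%

Mean R_i = (1.5 + 5.5 − 1.0 + 1.2 − 5.1) / 5 = 0.4200%
Mean R_m = (8.0 + 2.6 − 1.0 + 7.7 − 2.1) / 5 = 3.0400%
Σ(R_i − R̄_i)(R_m − R̄_m) = 40.8660  ⇒  Cov = 40.8660 / 5 = 8.1732
Σ(R_m − R̄_m)² = 89.2520  ⇒  Var(R_m) = 89.2520 / 5 = 17.8504
β = Cov / Var(R_m) = 8.1732 / 17.8504 = 0.4579
MRP = 11.80% − 2.59% = 9.21%
E(R) = R_f + β × MRP = 2.59% + 0.4579 × 9.21% = 6.81%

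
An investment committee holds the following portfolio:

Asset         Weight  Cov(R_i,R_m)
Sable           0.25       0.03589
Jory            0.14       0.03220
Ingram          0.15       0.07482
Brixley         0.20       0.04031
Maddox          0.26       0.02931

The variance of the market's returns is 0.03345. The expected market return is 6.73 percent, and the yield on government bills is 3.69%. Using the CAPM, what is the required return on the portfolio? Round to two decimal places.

β_Sable = 0.03589 / 0.03345 = 1.0729
β_Jory = 0.03220 / 0.03345 = 0.9626
β_Ingram = 0.07482 / 0.03345 = 2.2368
β_Brixley = 0.04031 / 0.03345 = 1.2051
β_Maddox = 0.02931 / 0.03345 = 0.8762
β_P = Σ w_i β_i = 0.25×1.0729 + 0.14×0.9626 + 0.15×2.2368 + 0.20×1.2051 + 0.26×0.8762 = 1.2073
MRP = 6.73% − 3.69% = 3.04%
E(R_P) = R_f + β_P × MRP = 3.69% + 1.2073 × 3.04% = 7.36%

7.36%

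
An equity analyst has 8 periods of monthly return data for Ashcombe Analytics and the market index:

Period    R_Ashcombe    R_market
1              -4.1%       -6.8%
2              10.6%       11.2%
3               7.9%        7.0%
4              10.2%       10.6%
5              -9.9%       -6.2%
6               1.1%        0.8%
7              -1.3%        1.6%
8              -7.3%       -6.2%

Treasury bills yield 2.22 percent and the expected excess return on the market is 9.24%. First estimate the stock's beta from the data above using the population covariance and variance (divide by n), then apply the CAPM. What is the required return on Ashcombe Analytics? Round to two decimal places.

Mean R_i = (-4.1 + 10.6 + 7.9 + 10.2 − 9.9 + 1.1 − 1.3 − 7.3) / 8 = 0.9000%
Mean R_m = (-6.8 + 11.2 + 7.0 + 10.6 − 6.2 + 0.8 + 1.6 − 6.2) / 8 = 1.5000%
Σ(R_i − R̄_i)(R_m − R̄_m) = 404.6600  ⇒  Cov = 404.6600 / 8 = 50.5825
Σ(R_m − R̄_m)² = 395.1200  ⇒  Var(R_m) = 395.1200 / 8 = 49.3900
β = Cov / Var(R_m) = 50.5825 / 49.3900 = 1.0241
E(R) = R_f + β × MRP = 2.22% + 1.0241 × 9.24% = 11.68%

11.68%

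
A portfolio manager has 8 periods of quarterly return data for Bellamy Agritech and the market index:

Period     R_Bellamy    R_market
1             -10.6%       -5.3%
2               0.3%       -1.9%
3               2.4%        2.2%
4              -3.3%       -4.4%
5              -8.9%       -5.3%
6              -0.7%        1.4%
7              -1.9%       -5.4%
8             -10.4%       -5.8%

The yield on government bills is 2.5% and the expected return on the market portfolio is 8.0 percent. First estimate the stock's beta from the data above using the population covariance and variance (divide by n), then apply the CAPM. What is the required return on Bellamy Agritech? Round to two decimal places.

9.28%

Mean R_i = (-10.6 + 0.3 + 2.4 − 3.3 − 8.9 − 0.7 − 1.9 − 10.4) / 8 = -4.1375%
Mean R_m = (-5.3 − 1.9 + 2.2 − 4.4 − 5.3 + 1.4 − 5.4 − 5.8) / 8 = -3.0625%
Σ(R_i − R̄_i)(R_m − R̄_m) = 90.8113  ⇒  Cov = 90.8113 / 8 = 11.3514
Σ(R_m − R̄_m)² = 73.7188  ⇒  Var(R_m) = 73.7188 / 8 = 9.2149
β = Cov / Var(R_m) = 11.3514 / 9.2149 = 1.2319
MRP = 8.0% − 2.5% = 5.50%
E(R) = R_f + β × MRP = 2.5% + 1.2319 × 5.5% = 9.28%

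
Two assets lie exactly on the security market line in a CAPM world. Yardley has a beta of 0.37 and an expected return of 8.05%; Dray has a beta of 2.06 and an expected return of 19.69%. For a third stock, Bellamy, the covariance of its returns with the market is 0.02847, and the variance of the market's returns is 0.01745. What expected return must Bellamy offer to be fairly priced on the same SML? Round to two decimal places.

MRP = (19.69% − 8.05%) / (2.06 − 0.37) = 6.8876%
R_f = 8.05% − 0.37 × 6.8876% = 5.5016%
β_Bellamy = Cov / Var(R_m) = 0.02847 / 0.01745 = 1.6315
E(R_Bellamy) = R_f + β × MRP = 5.5016% + 1.6315 × 6.8876% = 16.74%

16.74%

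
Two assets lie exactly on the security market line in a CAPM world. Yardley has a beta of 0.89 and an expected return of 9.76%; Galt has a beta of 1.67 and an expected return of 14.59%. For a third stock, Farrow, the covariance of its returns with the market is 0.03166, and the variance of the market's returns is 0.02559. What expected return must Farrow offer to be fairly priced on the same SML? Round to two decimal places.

MRP = (14.59% − 9.76%) / (1.67 − 0.89) = 6.1923%
R_f = 9.76% − 0.89 × 6.1923% = 4.2489%
β_Farrow = Cov / Var(R_m) = 0.03166 / 0.02559 = 1.2372
E(R_Farrow) = R_f + β × MRP = 4.2489% + 1.2372 × 6.1923% = 11.91%

11.91%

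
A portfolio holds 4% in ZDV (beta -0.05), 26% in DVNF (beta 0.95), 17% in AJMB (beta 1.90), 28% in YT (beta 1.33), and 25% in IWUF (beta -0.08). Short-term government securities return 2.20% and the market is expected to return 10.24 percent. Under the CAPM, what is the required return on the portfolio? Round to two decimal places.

9.60%

β_P = Σ w_i β_i = 0.04×-0.05 + 0.26×0.95 + 0.17×1.90 + 0.28×1.33 + 0.25×-0.08 = 0.9204
MRP = 10.24% − 2.20% = 8.04%
E(R_P) = R_f + β_P × MRP = 2.20% + 0.9204 × 8.04% = 9.60%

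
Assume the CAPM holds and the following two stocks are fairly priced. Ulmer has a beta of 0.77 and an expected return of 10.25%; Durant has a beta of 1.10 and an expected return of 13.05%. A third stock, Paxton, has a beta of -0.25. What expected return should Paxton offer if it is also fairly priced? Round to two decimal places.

MRP (SML slope) = (13.05% − 10.25%) / (1.10 − 0.77) = 2.80% / 0.33 = 8.4848%
R_f (intercept) = 10.25% − 0.77 × 8.4848% = 3.7167%
E(R_Paxton) = R_f + β × MRP = 3.7167% + -0.25 × 8.4848% = 1.60%

1.60%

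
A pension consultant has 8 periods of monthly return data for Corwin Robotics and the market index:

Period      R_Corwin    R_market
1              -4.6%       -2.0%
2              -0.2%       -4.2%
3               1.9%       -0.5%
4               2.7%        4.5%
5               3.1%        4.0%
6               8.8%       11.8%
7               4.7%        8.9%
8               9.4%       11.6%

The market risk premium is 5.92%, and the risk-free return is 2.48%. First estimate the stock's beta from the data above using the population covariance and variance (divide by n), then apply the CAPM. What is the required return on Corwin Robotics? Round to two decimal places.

6.45%

Mean R_i = (-4.6 − 0.2 + 1.9 + 2.7 + 3.1 + 8.8 + 4.7 + 9.4) / 8 = 3.2250%
Mean R_m = (-2.0 − 4.2 − 0.5 + 4.5 + 4.0 + 11.8 + 8.9 + 11.6) / 8 = 4.2625%
Σ(R_i − R̄_i)(R_m − R̄_m) = 178.3775  ⇒  Cov = 178.3775 / 8 = 22.2972
Σ(R_m − R̄_m)² = 265.7988  ⇒  Var(R_m) = 265.7988 / 8 = 33.2249
β = Cov / Var(R_m) = 22.2972 / 33.2249 = 0.6711
E(R) = R_f + β × MRP = 2.48% + 0.6711 × 5.92% = 6.45%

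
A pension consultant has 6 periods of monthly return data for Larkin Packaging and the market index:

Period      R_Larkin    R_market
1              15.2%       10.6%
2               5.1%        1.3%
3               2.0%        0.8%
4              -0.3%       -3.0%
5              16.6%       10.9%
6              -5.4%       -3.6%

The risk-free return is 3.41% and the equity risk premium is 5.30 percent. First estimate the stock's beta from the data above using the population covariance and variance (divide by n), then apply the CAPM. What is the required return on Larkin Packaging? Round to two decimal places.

Mean R_i = (15.2 + 5.1 + 2.0 − 0.3 + 16.6 − 5.4) / 6 = 5.5333%
Mean R_m = (10.6 + 1.3 + 0.8 − 3.0 + 10.9 − 3.6) / 6 = 2.8333%
Σ(R_i − R̄_i)(R_m − R̄_m) = 276.5633  ⇒  Cov = 276.5633 / 6 = 46.0939
Σ(R_m − R̄_m)² = 207.2933  ⇒  Var(R_m) = 207.2933 / 6 = 34.5489
β = Cov / Var(R_m) = 46.0939 / 34.5489 = 1.3342
E(R) = R_f + β × MRP = 3.41% + 1.3342 × 5.30% = 10.48%

10.48%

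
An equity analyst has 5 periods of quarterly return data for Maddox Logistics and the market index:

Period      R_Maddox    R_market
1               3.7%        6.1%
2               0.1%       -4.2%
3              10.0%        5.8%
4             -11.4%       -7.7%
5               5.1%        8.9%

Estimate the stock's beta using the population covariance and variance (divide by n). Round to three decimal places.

Mean R_i = (3.7 + 0.1 + 10.0 − 11.4 + 5.1) / 5 = 1.5000%
Mean R_m = (6.1 − 4.2 + 5.8 − 7.7 + 8.9) / 5 = 1.7800%
Σ(R_i − R̄_i)(R_m − R̄_m) = 199.9700  ⇒  Cov = 199.9700 / 5 = 39.9940
Σ(R_m − R̄_m)² = 211.1480  ⇒  Var(R_m) = 211.1480 / 5 = 42.2296
β = Cov / Var(R_m) = 39.9940 / 42.2296 = 0.9471

0.947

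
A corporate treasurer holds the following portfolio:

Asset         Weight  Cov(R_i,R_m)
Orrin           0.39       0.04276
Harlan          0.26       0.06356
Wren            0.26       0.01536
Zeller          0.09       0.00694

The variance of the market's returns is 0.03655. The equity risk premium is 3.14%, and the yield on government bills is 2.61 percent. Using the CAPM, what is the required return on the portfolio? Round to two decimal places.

β_Orrin = 0.04276 / 0.03655 = 1.1699
β_Harlan = 0.06356 / 0.03655 = 1.7390
β_Wren = 0.01536 / 0.03655 = 0.4202
β_Zeller = 0.00694 / 0.03655 = 0.1899
β_P = Σ w_i β_i = 0.39×1.1699 + 0.26×1.7390 + 0.26×0.4202 + 0.09×0.1899 = 1.0347
E(R_P) = R_f + β_P × MRP = 2.61% + 1.0347 × 3.14% = 5.86%

5.86%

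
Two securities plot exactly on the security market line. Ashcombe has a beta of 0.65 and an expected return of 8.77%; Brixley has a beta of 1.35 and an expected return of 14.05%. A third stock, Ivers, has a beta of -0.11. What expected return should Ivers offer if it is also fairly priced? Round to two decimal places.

MRP (SML slope) = (14.05% − 8.77%) / (1.35 − 0.65) = 5.28% / 0.70 = 7.5429%
R_f (intercept) = 8.77% − 0.65 × 7.5429% = 3.8671%
E(R_Ivers) = R_f + β × MRP = 3.8671% + -0.11 × 7.5429% = 3.04%

3.04%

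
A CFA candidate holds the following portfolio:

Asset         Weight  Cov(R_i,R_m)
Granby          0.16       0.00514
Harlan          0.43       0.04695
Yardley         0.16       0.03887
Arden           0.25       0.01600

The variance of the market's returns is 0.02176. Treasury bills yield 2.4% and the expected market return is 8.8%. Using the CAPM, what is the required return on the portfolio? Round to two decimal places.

β_Granby = 0.00514 / 0.02176 = 0.2362
β_Harlan = 0.04695 / 0.02176 = 2.1576
β_Yardley = 0.03887 / 0.02176 = 1.7863
β_Arden = 0.01600 / 0.02176 = 0.7353
β_P = Σ w_i β_i = 0.16×0.2362 + 0.43×2.1576 + 0.16×1.7863 + 0.25×0.7353 = 1.4352
MRP = 8.8% − 2.4% = 6.40%
E(R_P) = R_f + β_P × MRP = 2.4% + 1.4352 × 6.4% = 11.59%

11.59%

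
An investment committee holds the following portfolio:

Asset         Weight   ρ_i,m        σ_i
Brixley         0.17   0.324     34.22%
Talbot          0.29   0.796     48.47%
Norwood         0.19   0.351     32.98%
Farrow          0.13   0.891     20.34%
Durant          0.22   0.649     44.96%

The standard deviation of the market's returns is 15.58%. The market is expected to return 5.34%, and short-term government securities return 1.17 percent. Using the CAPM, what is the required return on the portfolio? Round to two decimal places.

7.61%

β_Brixley = 0.324 × 34.22% / 15.58% = 0.7116
β_Talbot = 0.796 × 48.47% / 15.58% = 2.4764
β_Norwood = 0.351 × 32.98% / 15.58% = 0.7430
β_Farrow = 0.891 × 20.34% / 15.58% = 1.1632
β_Durant = 0.649 × 44.96% / 15.58% = 1.8729
β_P = Σ w_i β_i = 0.17×0.7116 + 0.29×2.4764 + 0.19×0.7430 + 0.13×1.1632 + 0.22×1.8729 = 1.5436
MRP = 5.34% − 1.17% = 4.17%
E(R_P) = R_f + β_P × MRP = 1.17% + 1.5436 × 4.17% = 7.61%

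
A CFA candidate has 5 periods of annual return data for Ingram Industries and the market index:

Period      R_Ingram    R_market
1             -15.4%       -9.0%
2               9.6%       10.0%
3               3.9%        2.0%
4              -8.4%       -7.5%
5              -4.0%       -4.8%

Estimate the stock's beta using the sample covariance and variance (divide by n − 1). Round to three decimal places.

Mean R_i = (-15.4 + 9.6 + 3.9 − 8.4 − 4.0) / 5 = -2.8600%
Mean R_m = (-9.0 + 10.0 + 2.0 − 7.5 − 4.8) / 5 = -1.8600%
Σ(R_i − R̄_i)(R_m − R̄_m) = 298.0020  ⇒  Cov = 298.0020 / 4 = 74.5005
Σ(R_m − R̄_m)² = 246.9920  ⇒  Var(R_m) = 246.9920 / 4 = 61.7480
β = Cov / Var(R_m) = 74.5005 / 61.7480 = 1.2065

1.207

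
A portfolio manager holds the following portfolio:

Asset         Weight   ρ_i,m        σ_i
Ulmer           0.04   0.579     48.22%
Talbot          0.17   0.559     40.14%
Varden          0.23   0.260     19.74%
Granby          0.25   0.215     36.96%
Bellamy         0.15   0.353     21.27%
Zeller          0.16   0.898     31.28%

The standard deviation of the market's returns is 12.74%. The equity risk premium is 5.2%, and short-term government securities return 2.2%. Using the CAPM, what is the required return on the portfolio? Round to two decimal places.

β_Ulmer = 0.579 × 48.22% / 12.74% = 2.1915
β_Talbot = 0.559 × 40.14% / 12.74% = 1.7612
β_Varden = 0.260 × 19.74% / 12.74% = 0.4029
β_Granby = 0.215 × 36.96% / 12.74% = 0.6237
β_Bellamy = 0.353 × 21.27% / 12.74% = 0.5893
β_Zeller = 0.898 × 31.28% / 12.74% = 2.2048
β_P = Σ w_i β_i = 0.04×2.1915 + 0.17×1.7612 + 0.23×0.4029 + 0.25×0.6237 + 0.15×0.5893 + 0.16×2.2048 = 1.0768
E(R_P) = R_f + β_P × MRP = 2.2% + 1.0768 × 5.2% = 7.80%

7.80%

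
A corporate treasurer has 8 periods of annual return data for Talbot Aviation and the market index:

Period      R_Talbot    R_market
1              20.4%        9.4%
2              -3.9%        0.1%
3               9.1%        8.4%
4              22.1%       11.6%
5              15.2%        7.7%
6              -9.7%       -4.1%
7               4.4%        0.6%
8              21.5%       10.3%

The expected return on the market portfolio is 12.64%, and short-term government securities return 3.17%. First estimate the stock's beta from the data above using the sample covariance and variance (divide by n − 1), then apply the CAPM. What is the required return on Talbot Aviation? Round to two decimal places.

22.19%

Mean R_i = (20.4 − 3.9 + 9.1 + 22.1 + 15.2 − 9.7 + 4.4 + 21.5) / 8 = 9.8875%
Mean R_m = (9.4 + 0.1 + 8.4 + 11.6 + 7.7 − 4.1 + 0.6 + 10.3) / 8 = 5.5000%
Σ(R_i − R̄_i)(R_m − R̄_m) = 470.0200  ⇒  Cov = 470.0200 / 7 = 67.1457
Σ(R_m − R̄_m)² = 234.0400  ⇒  Var(R_m) = 234.0400 / 7 = 33.4343
β = Cov / Var(R_m) = 67.1457 / 33.4343 = 2.0083
MRP = 12.64% − 3.17% = 9.47%
E(R) = R_f + β × MRP = 3.17% + 2.0083 × 9.47% = 22.19%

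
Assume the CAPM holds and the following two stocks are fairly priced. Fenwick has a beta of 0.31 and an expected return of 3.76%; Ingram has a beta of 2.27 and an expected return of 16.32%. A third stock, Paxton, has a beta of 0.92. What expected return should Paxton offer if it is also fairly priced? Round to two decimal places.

7.67%

MRP (SML slope) = (16.32% − 3.76%) / (2.27 − 0.31) = 12.56% / 1.96 = 6.4082%
R_f (intercept) = 3.76% − 0.31 × 6.4082% = 1.7735%
E(R_Paxton) = R_f + β × MRP = 1.7735% + 0.92 × 6.4082% = 7.67%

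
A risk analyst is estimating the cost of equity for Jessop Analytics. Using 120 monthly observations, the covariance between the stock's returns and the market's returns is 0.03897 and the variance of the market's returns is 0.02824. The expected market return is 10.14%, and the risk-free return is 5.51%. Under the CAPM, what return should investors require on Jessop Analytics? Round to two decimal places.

11.90%

β = Cov(R_i, R_m) / Var(R_m) = 0.03897 / 0.02824 = 1.3800
MRP = 10.14% − 5.51% = 4.63%
E(R) = R_f + β × MRP = 5.51% + 1.3800 × 4.63% = 11.90%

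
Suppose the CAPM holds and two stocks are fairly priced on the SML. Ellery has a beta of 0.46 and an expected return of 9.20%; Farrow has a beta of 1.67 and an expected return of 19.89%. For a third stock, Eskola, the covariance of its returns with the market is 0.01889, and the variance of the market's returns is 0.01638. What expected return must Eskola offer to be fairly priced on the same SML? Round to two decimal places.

15.32%

MRP = (19.89% − 9.20%) / (1.67 − 0.46) = 8.8347%
R_f = 9.20% − 0.46 × 8.8347% = 5.1360%
β_Eskola = Cov / Var(R_m) = 0.01889 / 0.01638 = 1.1532
E(R_Eskola) = R_f + β × MRP = 5.1360% + 1.1532 × 8.8347% = 15.32%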